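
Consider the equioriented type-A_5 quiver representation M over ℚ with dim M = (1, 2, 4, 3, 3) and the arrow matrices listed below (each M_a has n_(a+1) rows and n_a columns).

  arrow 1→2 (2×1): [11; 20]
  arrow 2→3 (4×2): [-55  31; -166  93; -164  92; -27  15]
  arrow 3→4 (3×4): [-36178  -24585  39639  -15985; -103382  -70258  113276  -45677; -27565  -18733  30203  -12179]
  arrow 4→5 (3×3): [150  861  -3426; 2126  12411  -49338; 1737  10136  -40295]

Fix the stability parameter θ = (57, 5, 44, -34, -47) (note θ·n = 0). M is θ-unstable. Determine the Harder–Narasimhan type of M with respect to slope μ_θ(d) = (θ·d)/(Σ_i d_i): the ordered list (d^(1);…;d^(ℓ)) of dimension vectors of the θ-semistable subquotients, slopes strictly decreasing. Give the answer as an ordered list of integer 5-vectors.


Barcode: M ≅ I[1,5], I[2,4], I[3,3], I[3,5], I[5,5]. HN layers by μ_θ (4 steps, strictly decreasing):
  μ^(1)=44; μ^(2)=5; μ^(3)=-37/3; μ^(4)=-47

((0, 0, 1, 0, 0); (1, 2, 2, 2, 1); (0, 0, 1, 1, 1); (0, 0, 0, 0, 1))


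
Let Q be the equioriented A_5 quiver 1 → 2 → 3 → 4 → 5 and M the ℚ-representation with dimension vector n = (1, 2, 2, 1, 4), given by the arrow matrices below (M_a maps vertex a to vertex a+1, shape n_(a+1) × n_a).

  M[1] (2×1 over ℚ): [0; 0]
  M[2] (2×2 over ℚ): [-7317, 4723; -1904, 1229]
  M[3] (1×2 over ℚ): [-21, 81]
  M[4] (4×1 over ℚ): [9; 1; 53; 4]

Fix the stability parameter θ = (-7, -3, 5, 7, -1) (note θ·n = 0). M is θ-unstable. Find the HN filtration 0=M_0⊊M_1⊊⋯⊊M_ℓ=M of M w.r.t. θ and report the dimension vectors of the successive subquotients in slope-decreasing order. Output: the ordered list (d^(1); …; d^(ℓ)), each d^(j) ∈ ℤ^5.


Barcode: M ≅ I[1,1], I[2,3], I[2,5], I[5,5]^3. HN layers by μ_θ (5 steps, strictly decreasing):
  μ^(1)=5; μ^(2)=11/3; μ^(3)=-1; μ^(4)=-3; μ^(5)=-7

((0, 0, 1, 0, 0); (0, 0, 1, 1, 1); (0, 0, 0, 0, 3); (0, 2, 0, 0, 0); (1, 0, 0, 0, 0))


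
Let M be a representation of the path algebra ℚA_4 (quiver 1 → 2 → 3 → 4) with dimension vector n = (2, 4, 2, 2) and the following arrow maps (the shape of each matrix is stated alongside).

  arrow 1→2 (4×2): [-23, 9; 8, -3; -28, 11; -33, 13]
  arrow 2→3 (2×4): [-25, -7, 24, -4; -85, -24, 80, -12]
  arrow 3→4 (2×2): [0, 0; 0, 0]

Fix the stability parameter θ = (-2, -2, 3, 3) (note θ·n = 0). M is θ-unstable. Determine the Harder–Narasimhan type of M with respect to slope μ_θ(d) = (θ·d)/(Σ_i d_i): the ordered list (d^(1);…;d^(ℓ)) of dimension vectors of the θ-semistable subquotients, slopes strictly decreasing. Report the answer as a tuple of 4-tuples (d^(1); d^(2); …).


Barcode: M ≅ I[1,3]^2, I[2,2]^2, I[4,4]^2. HN layers by μ_θ (2 steps, strictly decreasing):
  μ^(1)=3; μ^(2)=-2

((0, 0, 2, 2); (2, 4, 0, 0))


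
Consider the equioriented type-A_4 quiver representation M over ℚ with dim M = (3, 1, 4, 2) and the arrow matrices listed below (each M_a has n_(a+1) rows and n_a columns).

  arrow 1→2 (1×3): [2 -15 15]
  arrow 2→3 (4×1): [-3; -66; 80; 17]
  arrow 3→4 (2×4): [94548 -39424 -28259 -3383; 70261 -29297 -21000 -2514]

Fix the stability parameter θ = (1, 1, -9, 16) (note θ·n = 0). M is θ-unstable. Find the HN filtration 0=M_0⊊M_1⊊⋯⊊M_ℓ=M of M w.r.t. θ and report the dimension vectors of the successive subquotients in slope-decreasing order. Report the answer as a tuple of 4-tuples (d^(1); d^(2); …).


Interval decomposition of M: I[1,1]^2, I[1,4], I[3,3]^2, I[3,4].
HN type (ℓ=4): μ^(1)=16; μ^(2)=1; μ^(3)=-7/3; μ^(4)=-9

((0, 0, 0, 2); (2, 0, 0, 0); (1, 1, 1, 0); (0, 0, 3, 0))


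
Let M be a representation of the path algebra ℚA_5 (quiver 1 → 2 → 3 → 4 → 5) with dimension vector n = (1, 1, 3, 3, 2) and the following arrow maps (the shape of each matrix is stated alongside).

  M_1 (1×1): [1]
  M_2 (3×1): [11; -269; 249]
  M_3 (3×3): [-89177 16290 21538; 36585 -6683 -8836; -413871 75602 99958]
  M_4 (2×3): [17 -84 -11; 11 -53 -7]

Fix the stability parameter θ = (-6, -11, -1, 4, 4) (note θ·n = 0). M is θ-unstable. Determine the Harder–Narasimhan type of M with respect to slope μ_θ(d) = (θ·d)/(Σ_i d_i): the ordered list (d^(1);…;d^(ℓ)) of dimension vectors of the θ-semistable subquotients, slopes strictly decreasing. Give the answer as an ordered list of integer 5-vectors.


Barcode: M ≅ I[1,4], I[3,3], I[3,5], I[4,5]. HN layers by μ_θ (3 steps, strictly decreasing):
  μ^(1)=4; μ^(2)=-1; μ^(3)=-17/2

((0, 0, 0, 3, 2); (0, 0, 3, 0, 0); (1, 1, 0, 0, 0))


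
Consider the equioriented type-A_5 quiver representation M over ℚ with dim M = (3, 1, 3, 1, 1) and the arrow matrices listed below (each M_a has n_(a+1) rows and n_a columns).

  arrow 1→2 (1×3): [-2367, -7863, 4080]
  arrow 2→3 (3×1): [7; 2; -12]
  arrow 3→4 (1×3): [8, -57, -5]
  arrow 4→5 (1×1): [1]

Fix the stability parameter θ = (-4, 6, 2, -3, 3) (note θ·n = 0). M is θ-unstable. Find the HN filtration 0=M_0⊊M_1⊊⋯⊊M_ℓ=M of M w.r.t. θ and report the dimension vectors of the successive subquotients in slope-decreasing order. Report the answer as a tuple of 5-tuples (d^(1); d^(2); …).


Interval decomposition of M: I[1,1]^2, I[1,5], I[3,3]^2.
HN type (ℓ=4): μ^(1)=3; μ^(2)=2; μ^(3)=5/3; μ^(4)=-4

((0, 0, 0, 0, 1); (0, 0, 2, 0, 0); (0, 1, 1, 1, 0); (3, 0, 0, 0, 0))


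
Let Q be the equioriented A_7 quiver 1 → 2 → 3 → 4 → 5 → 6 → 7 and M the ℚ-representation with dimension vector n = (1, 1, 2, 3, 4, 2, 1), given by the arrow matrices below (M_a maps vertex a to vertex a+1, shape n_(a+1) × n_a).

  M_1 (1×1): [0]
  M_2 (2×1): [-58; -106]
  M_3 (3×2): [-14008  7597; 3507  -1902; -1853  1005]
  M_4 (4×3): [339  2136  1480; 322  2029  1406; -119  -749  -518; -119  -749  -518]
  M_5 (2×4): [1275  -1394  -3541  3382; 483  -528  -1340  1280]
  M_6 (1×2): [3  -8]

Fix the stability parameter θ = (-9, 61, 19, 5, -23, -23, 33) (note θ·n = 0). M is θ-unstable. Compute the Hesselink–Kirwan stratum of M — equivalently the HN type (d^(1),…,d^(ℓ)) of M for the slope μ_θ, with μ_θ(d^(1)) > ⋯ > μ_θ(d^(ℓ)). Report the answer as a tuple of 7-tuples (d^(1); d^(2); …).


Barcode: M ≅ I[1,1], I[2,7], I[3,6], I[4,4], I[5,5]^2. HN layers by μ_θ (6 steps, strictly decreasing):
  μ^(1)=33; μ^(2)=39/5; μ^(3)=5; μ^(4)=-11/2; μ^(5)=-9; μ^(6)=-23

((0, 0, 0, 0, 0, 0, 1); (0, 1, 1, 1, 1, 1, 0); (0, 0, 0, 1, 0, 0, 0); (0, 0, 1, 1, 1, 1, 0); (1, 0, 0, 0, 0, 0, 0); (0, 0, 0, 0, 2, 0, 0))


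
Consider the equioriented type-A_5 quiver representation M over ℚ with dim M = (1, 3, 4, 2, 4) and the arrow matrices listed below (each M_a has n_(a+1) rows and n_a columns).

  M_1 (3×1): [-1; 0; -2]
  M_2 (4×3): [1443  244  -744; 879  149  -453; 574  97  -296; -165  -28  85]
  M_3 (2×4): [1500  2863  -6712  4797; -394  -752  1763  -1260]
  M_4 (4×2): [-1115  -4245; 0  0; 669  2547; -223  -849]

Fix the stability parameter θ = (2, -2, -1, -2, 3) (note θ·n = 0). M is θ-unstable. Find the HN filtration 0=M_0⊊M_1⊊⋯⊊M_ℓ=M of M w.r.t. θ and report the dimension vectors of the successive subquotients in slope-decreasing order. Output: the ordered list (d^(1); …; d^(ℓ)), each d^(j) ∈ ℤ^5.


Interval decomposition of M: I[1,3], I[2,4], I[2,5], I[3,3], I[5,5]^3.
HN type (ℓ=5): μ^(1)=3; μ^(2)=-1/3; μ^(3)=-1; μ^(4)=-3/2; μ^(5)=-2

((0, 0, 0, 0, 4); (1, 1, 1, 0, 0); (0, 0, 1, 0, 0); (0, 0, 2, 2, 0); (0, 2, 0, 0, 0))


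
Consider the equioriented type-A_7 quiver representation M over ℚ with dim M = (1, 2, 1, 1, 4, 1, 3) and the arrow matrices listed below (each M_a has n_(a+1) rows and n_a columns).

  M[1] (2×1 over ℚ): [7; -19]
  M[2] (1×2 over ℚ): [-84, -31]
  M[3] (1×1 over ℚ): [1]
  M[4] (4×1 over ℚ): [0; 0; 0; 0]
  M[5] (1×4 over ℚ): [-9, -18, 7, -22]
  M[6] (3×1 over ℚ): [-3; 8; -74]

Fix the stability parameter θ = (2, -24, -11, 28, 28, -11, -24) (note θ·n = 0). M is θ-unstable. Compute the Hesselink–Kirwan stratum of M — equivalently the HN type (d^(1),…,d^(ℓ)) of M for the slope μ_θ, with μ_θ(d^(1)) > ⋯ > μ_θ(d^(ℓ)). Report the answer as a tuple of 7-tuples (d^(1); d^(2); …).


Barcode: M ≅ I[1,4], I[2,2], I[5,5]^3, I[5,7], I[7,7]^2. HN layers by μ_θ (4 steps, strictly decreasing):
  μ^(1)=28; μ^(2)=-7/3; μ^(3)=-11; μ^(4)=-24

((0, 0, 0, 1, 3, 0, 0); (0, 0, 0, 0, 1, 1, 1); (1, 1, 1, 0, 0, 0, 0); (0, 1, 0, 0, 0, 0, 2))


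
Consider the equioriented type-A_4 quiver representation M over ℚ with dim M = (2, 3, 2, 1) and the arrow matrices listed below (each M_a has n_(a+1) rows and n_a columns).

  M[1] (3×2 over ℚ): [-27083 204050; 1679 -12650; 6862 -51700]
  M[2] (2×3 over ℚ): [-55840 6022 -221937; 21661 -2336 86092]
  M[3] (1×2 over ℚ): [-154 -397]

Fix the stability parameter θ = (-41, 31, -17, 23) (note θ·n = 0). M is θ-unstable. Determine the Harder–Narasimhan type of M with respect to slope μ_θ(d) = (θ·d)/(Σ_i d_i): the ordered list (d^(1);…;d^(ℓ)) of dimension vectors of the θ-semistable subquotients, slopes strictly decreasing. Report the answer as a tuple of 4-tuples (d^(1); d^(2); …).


Barcode: M ≅ I[1,1], I[1,4], I[2,2], I[2,3]. HN layers by μ_θ (4 steps, strictly decreasing):
  μ^(1)=31; μ^(2)=23; μ^(3)=7; μ^(4)=-41

((0, 1, 0, 0); (0, 0, 0, 1); (0, 2, 2, 0); (2, 0, 0, 0))


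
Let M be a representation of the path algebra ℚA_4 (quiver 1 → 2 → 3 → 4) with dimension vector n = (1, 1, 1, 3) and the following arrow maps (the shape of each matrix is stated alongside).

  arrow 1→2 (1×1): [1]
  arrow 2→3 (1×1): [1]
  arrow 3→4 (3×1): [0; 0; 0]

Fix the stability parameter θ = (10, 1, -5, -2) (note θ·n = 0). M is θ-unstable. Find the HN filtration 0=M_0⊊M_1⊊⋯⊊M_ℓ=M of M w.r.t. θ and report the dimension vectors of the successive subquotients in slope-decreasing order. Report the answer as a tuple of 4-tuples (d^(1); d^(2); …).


Interval decomposition of M: I[1,3], I[4,4]^3.
HN type (ℓ=2): μ^(1)=2; μ^(2)=-2

((1, 1, 1, 0); (0, 0, 0, 3))


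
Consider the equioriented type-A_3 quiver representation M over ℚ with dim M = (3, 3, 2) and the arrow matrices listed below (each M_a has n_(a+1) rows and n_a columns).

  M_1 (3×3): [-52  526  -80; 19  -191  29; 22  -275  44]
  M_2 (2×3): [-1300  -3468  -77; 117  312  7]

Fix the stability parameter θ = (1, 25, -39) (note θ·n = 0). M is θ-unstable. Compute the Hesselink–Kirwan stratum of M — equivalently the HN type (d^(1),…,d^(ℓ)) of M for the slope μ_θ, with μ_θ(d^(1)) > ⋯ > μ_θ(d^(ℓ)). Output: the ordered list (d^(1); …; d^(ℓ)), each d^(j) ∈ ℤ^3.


Interval decomposition of M: I[1,1], I[1,3]^2, I[2,2].
HN type (ℓ=3): μ^(1)=25; μ^(2)=1; μ^(3)=-13/3

((0, 1, 0); (1, 0, 0); (2, 2, 2))


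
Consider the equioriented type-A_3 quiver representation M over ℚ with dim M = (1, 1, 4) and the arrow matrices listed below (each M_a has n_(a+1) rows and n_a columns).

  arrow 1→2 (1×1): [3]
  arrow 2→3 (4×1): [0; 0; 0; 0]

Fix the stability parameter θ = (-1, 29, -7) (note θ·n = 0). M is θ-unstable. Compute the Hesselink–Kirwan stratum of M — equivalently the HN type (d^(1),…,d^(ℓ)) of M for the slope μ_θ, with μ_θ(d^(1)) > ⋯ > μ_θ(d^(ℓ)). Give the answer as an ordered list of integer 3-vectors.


Barcode: M ≅ I[1,2], I[3,3]^4. HN layers by μ_θ (3 steps, strictly decreasing):
  μ^(1)=29; μ^(2)=-1; μ^(3)=-7

((0, 1, 0); (1, 0, 0); (0, 0, 4))


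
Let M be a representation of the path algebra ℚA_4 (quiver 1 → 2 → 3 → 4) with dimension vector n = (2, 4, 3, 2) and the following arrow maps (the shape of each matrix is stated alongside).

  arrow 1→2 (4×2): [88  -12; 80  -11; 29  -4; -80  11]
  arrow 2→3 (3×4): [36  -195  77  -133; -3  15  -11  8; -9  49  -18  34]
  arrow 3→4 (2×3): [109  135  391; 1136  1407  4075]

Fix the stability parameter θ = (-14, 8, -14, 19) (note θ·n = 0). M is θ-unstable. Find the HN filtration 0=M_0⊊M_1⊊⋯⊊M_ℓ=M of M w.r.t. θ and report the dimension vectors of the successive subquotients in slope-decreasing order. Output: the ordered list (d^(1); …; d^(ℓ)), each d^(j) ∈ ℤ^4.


Interval decomposition of M: I[1,3], I[1,4], I[2,2], I[2,4].
HN type (ℓ=4): μ^(1)=19; μ^(2)=8; μ^(3)=-3; μ^(4)=-14

((0, 0, 0, 2); (0, 1, 0, 0); (0, 3, 3, 0); (2, 0, 0, 0))


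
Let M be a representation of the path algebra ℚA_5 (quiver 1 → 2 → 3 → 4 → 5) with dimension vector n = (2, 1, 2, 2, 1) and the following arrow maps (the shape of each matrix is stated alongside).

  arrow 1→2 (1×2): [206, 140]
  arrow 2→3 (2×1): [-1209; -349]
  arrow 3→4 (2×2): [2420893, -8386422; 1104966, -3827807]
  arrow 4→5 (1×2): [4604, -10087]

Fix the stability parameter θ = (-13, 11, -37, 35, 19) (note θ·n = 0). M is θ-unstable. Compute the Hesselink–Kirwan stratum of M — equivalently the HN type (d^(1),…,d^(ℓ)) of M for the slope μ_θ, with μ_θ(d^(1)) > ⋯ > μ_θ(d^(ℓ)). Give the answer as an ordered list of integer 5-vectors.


Barcode: M ≅ I[1,1], I[1,5], I[3,4]. HN layers by μ_θ (4 steps, strictly decreasing):
  μ^(1)=35; μ^(2)=27; μ^(3)=-13; μ^(4)=-37

((0, 0, 0, 1, 0); (0, 0, 0, 1, 1); (2, 1, 1, 0, 0); (0, 0, 1, 0, 0))


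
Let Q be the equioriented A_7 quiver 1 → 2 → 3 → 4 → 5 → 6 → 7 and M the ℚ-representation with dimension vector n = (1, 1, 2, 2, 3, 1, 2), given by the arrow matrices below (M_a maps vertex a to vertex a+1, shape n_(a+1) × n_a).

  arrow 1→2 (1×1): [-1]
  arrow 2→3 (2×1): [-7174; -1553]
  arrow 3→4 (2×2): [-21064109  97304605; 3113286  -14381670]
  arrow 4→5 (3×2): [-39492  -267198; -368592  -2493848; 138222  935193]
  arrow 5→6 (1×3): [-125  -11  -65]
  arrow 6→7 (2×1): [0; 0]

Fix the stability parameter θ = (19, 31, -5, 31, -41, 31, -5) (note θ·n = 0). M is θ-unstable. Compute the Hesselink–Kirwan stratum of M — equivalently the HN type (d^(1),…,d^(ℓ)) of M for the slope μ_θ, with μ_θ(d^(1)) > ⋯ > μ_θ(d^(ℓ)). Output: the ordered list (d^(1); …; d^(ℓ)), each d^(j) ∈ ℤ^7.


Barcode: M ≅ I[1,4], I[3,3], I[4,6], I[5,5]^2, I[7,7]^2. HN layers by μ_θ (4 steps, strictly decreasing):
  μ^(1)=31; μ^(2)=15; μ^(3)=-5; μ^(4)=-41

((0, 0, 0, 1, 0, 1, 0); (1, 1, 1, 0, 0, 0, 0); (0, 0, 1, 1, 1, 0, 2); (0, 0, 0, 0, 2, 0, 0))


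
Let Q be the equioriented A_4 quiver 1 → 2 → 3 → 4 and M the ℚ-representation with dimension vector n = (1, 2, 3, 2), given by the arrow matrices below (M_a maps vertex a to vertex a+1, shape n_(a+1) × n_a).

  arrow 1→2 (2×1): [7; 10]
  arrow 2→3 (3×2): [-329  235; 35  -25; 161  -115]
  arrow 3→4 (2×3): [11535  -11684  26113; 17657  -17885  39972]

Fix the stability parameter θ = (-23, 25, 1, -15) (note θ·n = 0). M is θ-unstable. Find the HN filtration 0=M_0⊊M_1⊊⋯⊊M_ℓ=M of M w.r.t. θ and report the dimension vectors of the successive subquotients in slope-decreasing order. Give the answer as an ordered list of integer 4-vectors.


Barcode: M ≅ I[1,4], I[2,2], I[3,3], I[3,4]. HN layers by μ_θ (5 steps, strictly decreasing):
  μ^(1)=25; μ^(2)=11/3; μ^(3)=1; μ^(4)=-7; μ^(5)=-23

((0, 1, 0, 0); (0, 1, 1, 1); (0, 0, 1, 0); (0, 0, 1, 1); (1, 0, 0, 0))


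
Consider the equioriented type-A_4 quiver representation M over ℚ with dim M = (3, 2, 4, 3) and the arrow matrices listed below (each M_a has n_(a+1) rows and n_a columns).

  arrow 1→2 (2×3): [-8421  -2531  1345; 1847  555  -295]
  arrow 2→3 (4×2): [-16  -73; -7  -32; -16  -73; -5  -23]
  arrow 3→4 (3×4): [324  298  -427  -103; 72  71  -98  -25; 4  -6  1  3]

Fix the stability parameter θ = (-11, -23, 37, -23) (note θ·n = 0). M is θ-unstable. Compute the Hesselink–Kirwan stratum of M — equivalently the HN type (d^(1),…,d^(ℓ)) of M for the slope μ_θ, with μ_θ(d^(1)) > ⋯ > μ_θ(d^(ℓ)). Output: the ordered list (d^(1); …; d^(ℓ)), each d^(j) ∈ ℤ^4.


Interval decomposition of M: I[1,1], I[1,4]^2, I[3,3], I[3,4].
HN type (ℓ=4): μ^(1)=37; μ^(2)=7; μ^(3)=-11; μ^(4)=-17

((0, 0, 1, 0); (0, 0, 3, 3); (1, 0, 0, 0); (2, 2, 0, 0))


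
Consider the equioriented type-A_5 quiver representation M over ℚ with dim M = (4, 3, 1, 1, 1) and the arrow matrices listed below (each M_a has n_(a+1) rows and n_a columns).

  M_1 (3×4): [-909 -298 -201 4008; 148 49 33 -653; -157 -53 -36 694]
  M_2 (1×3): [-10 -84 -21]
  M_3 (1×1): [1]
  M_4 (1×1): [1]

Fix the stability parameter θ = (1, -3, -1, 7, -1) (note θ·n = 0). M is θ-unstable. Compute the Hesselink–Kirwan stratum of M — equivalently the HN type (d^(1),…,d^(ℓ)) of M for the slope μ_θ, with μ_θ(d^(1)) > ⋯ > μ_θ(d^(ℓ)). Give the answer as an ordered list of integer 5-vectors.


Interval decomposition of M: I[1,1], I[1,2]^2, I[1,5].
HN type (ℓ=3): μ^(1)=3; μ^(2)=1; μ^(3)=-1

((0, 0, 0, 1, 1); (1, 0, 0, 0, 0); (3, 3, 1, 0, 0))


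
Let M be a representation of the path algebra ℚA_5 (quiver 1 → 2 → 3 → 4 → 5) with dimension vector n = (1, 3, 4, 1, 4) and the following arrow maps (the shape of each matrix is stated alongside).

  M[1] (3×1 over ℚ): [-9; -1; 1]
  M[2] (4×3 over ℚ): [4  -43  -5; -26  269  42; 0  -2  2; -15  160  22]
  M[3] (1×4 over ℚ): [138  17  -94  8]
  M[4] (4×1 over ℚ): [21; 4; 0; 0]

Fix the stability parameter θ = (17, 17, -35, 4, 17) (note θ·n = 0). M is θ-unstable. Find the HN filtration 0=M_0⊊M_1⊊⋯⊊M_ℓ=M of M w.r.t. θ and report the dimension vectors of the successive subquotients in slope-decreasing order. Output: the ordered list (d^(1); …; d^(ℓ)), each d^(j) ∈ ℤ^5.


Via rank(M_{q-1}∘⋯∘M_p): M ≅ I[1,5], I[2,3]^2, I[3,3], I[5,5]^3.
μ_θ-semistable layers: μ^(1)=17; μ^(2)=4; μ^(3)=-1/3; μ^(4)=-9; μ^(5)=-35

((0, 0, 0, 0, 4); (0, 0, 0, 1, 0); (1, 1, 1, 0, 0); (0, 2, 2, 0, 0); (0, 0, 1, 0, 0))


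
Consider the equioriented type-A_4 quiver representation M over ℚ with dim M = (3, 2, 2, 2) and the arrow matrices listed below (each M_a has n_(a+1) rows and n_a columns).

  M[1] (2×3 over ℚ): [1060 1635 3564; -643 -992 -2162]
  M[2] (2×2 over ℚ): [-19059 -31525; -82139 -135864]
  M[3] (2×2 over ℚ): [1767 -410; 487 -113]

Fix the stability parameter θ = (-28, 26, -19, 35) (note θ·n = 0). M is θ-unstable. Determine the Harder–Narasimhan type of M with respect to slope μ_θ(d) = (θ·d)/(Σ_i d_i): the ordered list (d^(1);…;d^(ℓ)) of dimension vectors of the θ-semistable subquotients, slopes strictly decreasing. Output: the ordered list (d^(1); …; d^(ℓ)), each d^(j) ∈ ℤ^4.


Barcode: M ≅ I[1,1], I[1,4]^2. HN layers by μ_θ (3 steps, strictly decreasing):
  μ^(1)=35; μ^(2)=7/2; μ^(3)=-28

((0, 0, 0, 2); (0, 2, 2, 0); (3, 0, 0, 0))


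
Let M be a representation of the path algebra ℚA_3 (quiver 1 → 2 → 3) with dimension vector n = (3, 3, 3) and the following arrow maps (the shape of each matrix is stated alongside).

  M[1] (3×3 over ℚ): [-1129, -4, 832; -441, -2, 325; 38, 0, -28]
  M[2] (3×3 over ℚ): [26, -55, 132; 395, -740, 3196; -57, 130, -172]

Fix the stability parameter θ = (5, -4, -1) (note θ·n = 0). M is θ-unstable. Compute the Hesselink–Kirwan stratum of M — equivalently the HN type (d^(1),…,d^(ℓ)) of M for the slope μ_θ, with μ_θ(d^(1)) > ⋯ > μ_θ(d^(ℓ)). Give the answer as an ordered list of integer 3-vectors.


Interval decomposition of M: I[1,1], I[1,3]^2, I[2,2], I[3,3].
HN type (ℓ=4): μ^(1)=5; μ^(2)=0; μ^(3)=-1; μ^(4)=-4

((1, 0, 0); (2, 2, 2); (0, 0, 1); (0, 1, 0))


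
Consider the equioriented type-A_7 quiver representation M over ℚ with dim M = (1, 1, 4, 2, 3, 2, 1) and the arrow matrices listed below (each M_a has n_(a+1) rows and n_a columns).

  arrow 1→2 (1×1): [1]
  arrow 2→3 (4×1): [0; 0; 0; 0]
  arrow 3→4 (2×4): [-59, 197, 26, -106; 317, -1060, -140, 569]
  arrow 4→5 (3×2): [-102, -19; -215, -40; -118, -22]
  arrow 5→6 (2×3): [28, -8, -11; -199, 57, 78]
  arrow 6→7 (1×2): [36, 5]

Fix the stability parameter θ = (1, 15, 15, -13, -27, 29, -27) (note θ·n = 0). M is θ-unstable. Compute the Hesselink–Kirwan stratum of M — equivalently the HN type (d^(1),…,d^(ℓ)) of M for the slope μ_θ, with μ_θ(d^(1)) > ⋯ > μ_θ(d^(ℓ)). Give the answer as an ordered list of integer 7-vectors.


Interval decomposition of M: I[1,2], I[3,3]^2, I[3,5], I[3,7], I[5,6].
HN type (ℓ=5): μ^(1)=29; μ^(2)=15; μ^(3)=1; μ^(4)=-25/3; μ^(5)=-27

((0, 0, 0, 0, 0, 1, 0); (0, 1, 2, 0, 0, 0, 0); (1, 0, 0, 0, 0, 1, 1); (0, 0, 2, 2, 2, 0, 0); (0, 0, 0, 0, 1, 0, 0))


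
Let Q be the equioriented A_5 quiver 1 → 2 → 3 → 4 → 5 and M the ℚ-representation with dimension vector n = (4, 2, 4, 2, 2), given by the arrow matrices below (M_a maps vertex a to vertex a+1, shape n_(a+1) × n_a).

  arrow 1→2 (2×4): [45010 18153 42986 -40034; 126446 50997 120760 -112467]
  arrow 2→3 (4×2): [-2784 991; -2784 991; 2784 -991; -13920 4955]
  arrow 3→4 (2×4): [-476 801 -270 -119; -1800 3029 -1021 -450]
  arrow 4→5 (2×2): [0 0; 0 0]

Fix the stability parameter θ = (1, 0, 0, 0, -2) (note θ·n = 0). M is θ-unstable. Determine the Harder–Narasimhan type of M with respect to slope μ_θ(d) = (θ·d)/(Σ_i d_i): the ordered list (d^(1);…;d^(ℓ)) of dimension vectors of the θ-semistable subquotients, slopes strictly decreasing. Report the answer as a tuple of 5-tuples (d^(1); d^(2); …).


Via rank(M_{q-1}∘⋯∘M_p): M ≅ I[1,1]^2, I[1,2], I[1,3], I[3,3], I[3,4]^2, I[5,5]^2.
μ_θ-semistable layers: μ^(1)=1; μ^(2)=1/2; μ^(3)=1/3; μ^(4)=0; μ^(5)=-2

((2, 0, 0, 0, 0); (1, 1, 0, 0, 0); (1, 1, 1, 0, 0); (0, 0, 3, 2, 0); (0, 0, 0, 0, 2))


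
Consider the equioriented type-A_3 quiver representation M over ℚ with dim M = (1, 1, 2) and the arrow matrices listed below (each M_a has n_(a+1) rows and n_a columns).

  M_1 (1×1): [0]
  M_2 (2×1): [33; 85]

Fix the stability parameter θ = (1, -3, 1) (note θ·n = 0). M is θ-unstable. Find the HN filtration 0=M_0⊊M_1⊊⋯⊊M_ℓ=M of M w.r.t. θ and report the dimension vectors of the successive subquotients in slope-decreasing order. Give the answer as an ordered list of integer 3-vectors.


Barcode: M ≅ I[1,1], I[2,3], I[3,3]. HN layers by μ_θ (2 steps, strictly decreasing):
  μ^(1)=1; μ^(2)=-3

((1, 0, 2); (0, 1, 0))


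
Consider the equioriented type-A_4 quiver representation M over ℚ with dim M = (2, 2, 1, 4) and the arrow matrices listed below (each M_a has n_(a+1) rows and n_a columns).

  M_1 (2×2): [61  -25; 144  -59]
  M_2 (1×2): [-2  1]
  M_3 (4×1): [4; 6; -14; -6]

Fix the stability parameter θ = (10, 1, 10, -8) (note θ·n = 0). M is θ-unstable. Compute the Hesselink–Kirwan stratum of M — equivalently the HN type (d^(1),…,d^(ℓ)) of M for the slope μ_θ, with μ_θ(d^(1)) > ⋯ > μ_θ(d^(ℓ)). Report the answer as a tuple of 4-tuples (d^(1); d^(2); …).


Interval decomposition of M: I[1,2], I[1,4], I[4,4]^3.
HN type (ℓ=3): μ^(1)=11/2; μ^(2)=13/4; μ^(3)=-8

((1, 1, 0, 0); (1, 1, 1, 1); (0, 0, 0, 3))


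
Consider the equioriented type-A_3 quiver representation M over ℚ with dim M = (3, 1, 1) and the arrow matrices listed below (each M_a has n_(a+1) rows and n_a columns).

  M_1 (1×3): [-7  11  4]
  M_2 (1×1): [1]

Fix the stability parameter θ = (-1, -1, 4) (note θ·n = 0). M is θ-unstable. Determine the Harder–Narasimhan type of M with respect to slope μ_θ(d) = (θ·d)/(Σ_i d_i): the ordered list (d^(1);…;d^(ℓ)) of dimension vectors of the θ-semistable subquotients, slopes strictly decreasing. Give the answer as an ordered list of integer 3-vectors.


Via rank(M_{q-1}∘⋯∘M_p): M ≅ I[1,1]^2, I[1,3].
μ_θ-semistable layers: μ^(1)=4; μ^(2)=-1

((0, 0, 1); (3, 1, 0))


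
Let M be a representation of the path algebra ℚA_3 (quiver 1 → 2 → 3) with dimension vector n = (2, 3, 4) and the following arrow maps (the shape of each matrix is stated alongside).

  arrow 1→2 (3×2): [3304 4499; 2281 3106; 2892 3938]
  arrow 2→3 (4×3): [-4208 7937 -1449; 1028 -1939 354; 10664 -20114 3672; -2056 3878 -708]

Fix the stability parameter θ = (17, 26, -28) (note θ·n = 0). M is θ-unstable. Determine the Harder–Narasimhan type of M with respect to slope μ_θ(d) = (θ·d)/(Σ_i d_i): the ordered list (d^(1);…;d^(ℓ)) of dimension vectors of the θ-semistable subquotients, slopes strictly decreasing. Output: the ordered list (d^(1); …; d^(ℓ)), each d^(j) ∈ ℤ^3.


Barcode: M ≅ I[1,3]^2, I[2,2], I[3,3]^2. HN layers by μ_θ (3 steps, strictly decreasing):
  μ^(1)=26; μ^(2)=5; μ^(3)=-28

((0, 1, 0); (2, 2, 2); (0, 0, 2))


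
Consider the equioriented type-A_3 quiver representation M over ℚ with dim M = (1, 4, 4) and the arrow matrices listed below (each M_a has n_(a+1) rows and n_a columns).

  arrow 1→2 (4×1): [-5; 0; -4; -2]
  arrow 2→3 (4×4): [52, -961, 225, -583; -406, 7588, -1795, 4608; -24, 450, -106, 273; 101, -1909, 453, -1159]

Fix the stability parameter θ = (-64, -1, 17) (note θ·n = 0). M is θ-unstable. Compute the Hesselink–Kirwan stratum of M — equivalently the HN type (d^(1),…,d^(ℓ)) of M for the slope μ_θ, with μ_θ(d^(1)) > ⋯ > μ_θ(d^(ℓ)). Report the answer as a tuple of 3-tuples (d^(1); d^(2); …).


Via rank(M_{q-1}∘⋯∘M_p): M ≅ I[1,3], I[2,3]^3.
μ_θ-semistable layers: μ^(1)=17; μ^(2)=-1; μ^(3)=-64

((0, 0, 4); (0, 4, 0); (1, 0, 0))


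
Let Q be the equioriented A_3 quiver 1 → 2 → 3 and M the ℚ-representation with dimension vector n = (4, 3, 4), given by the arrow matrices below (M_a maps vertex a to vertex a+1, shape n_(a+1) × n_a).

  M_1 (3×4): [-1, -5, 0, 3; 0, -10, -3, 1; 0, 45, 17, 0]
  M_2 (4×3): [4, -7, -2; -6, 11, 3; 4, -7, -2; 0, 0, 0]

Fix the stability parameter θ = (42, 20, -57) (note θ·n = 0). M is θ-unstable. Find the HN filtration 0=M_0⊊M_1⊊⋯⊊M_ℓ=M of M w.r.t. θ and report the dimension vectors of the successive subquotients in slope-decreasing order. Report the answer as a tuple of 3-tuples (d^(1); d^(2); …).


Via rank(M_{q-1}∘⋯∘M_p): M ≅ I[1,1], I[1,2], I[1,3]^2, I[3,3]^2.
μ_θ-semistable layers: μ^(1)=42; μ^(2)=31; μ^(3)=5/3; μ^(4)=-57

((1, 0, 0); (1, 1, 0); (2, 2, 2); (0, 0, 2))


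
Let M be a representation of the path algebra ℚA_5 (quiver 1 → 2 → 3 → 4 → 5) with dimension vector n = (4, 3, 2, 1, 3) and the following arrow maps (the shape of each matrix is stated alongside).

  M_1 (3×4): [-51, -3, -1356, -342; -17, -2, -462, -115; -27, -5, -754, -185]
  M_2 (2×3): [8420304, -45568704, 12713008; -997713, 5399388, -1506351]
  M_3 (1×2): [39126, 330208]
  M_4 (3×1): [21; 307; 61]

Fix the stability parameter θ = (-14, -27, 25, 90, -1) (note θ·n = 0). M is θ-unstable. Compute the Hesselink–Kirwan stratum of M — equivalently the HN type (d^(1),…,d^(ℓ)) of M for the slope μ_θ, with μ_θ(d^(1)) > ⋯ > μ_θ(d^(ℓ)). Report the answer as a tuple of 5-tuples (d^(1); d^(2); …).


Interval decomposition of M: I[1,1], I[1,2]^2, I[1,3], I[3,5], I[5,5]^2.
HN type (ℓ=5): μ^(1)=89/2; μ^(2)=25; μ^(3)=-1; μ^(4)=-14; μ^(5)=-41/2

((0, 0, 0, 1, 1); (0, 0, 2, 0, 0); (0, 0, 0, 0, 2); (1, 0, 0, 0, 0); (3, 3, 0, 0, 0))


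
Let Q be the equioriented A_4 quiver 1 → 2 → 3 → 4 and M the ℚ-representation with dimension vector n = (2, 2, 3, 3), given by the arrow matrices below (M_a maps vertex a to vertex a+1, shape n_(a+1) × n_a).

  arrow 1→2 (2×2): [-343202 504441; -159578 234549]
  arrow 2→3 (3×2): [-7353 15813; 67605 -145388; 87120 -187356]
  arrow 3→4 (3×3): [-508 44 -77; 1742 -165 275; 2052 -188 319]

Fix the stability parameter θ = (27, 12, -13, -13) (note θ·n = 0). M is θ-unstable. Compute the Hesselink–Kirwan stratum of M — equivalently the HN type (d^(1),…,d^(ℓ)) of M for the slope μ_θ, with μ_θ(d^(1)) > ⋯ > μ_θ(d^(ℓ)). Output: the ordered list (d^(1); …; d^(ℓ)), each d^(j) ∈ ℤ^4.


Via rank(M_{q-1}∘⋯∘M_p): M ≅ I[1,1], I[1,4], I[2,3], I[3,4], I[4,4].
μ_θ-semistable layers: μ^(1)=27; μ^(2)=13/4; μ^(3)=-1/2; μ^(4)=-13

((1, 0, 0, 0); (1, 1, 1, 1); (0, 1, 1, 0); (0, 0, 1, 2))


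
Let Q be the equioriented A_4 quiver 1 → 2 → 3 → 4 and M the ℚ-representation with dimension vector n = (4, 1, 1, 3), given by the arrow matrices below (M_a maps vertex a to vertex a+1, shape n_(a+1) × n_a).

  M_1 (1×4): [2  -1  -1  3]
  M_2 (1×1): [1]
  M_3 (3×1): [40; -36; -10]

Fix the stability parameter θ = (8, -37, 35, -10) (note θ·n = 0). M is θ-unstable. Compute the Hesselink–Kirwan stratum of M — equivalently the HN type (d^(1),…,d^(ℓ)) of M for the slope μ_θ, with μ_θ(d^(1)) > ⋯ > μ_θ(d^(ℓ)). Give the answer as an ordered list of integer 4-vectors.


Interval decomposition of M: I[1,1]^3, I[1,4], I[4,4]^2.
HN type (ℓ=4): μ^(1)=25/2; μ^(2)=8; μ^(3)=-10; μ^(4)=-29/2

((0, 0, 1, 1); (3, 0, 0, 0); (0, 0, 0, 2); (1, 1, 0, 0))


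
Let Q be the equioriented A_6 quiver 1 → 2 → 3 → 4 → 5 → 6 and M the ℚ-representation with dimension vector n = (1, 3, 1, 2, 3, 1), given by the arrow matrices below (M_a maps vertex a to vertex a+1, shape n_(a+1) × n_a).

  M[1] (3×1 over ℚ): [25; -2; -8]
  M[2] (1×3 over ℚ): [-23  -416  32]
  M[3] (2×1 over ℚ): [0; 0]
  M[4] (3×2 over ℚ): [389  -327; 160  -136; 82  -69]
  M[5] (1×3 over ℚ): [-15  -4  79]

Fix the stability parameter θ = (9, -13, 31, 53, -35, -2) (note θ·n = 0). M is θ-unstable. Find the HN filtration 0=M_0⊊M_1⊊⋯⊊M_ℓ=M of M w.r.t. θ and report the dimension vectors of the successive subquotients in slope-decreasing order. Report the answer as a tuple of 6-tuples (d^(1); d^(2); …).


Via rank(M_{q-1}∘⋯∘M_p): M ≅ I[1,3], I[2,2]^2, I[4,5], I[4,6], I[5,5].
μ_θ-semistable layers: μ^(1)=31; μ^(2)=9; μ^(3)=16/3; μ^(4)=-2; μ^(5)=-13; μ^(6)=-35

((0, 0, 1, 0, 0, 0); (0, 0, 0, 1, 1, 0); (0, 0, 0, 1, 1, 1); (1, 1, 0, 0, 0, 0); (0, 2, 0, 0, 0, 0); (0, 0, 0, 0, 1, 0))


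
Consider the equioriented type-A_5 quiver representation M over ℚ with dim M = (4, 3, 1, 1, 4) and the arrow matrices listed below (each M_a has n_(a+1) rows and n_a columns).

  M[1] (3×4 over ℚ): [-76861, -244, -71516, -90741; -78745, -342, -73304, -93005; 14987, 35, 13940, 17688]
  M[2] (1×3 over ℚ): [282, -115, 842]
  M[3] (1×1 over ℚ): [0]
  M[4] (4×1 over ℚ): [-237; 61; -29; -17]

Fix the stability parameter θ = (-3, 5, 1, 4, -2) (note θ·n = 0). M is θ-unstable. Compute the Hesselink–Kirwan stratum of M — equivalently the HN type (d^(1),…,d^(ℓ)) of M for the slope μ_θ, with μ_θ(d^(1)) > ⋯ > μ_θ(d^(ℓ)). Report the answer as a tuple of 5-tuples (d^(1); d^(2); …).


Barcode: M ≅ I[1,1], I[1,2]^2, I[1,3], I[4,5], I[5,5]^3. HN layers by μ_θ (5 steps, strictly decreasing):
  μ^(1)=5; μ^(2)=3; μ^(3)=1; μ^(4)=-2; μ^(5)=-3

((0, 2, 0, 0, 0); (0, 1, 1, 0, 0); (0, 0, 0, 1, 1); (0, 0, 0, 0, 3); (4, 0, 0, 0, 0))


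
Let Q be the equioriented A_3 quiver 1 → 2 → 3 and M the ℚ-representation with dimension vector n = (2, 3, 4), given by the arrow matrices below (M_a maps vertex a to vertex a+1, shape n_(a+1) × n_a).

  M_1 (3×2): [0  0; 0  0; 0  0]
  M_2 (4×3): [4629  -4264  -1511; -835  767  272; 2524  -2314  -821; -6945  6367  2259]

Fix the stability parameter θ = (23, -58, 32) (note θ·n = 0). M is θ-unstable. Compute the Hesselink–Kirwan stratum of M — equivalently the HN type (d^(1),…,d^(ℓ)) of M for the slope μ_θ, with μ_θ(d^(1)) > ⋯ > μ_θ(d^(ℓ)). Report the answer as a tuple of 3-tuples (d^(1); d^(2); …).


Interval decomposition of M: I[1,1]^2, I[2,3]^3, I[3,3].
HN type (ℓ=3): μ^(1)=32; μ^(2)=23; μ^(3)=-58

((0, 0, 4); (2, 0, 0); (0, 3, 0))


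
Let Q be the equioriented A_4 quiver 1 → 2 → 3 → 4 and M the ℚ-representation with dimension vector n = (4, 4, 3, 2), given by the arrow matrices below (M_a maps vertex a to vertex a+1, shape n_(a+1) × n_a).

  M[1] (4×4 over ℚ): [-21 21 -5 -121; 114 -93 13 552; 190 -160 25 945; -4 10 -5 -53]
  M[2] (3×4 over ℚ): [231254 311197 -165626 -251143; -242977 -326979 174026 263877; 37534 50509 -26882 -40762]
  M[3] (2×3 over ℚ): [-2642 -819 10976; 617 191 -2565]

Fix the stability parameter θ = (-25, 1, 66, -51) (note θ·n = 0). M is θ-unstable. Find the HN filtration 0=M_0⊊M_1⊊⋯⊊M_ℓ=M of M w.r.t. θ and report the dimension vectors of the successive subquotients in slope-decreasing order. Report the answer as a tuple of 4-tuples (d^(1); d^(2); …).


Interval decomposition of M: I[1,1], I[1,3], I[1,4]^2, I[2,2].
HN type (ℓ=4): μ^(1)=66; μ^(2)=15/2; μ^(3)=1; μ^(4)=-25

((0, 0, 1, 0); (0, 0, 2, 2); (0, 4, 0, 0); (4, 0, 0, 0))


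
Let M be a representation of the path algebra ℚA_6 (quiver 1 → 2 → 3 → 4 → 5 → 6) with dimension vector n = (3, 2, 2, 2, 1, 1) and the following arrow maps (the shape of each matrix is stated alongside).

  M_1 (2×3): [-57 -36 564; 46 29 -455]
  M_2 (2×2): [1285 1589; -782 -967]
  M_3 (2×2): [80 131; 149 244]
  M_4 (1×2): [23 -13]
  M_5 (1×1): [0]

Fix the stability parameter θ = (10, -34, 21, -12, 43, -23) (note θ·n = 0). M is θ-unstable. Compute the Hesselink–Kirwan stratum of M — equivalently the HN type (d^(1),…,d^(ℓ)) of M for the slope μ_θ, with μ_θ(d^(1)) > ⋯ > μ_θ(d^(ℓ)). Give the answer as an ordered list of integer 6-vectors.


Via rank(M_{q-1}∘⋯∘M_p): M ≅ I[1,1], I[1,4], I[1,5], I[6,6].
μ_θ-semistable layers: μ^(1)=43; μ^(2)=10; μ^(3)=9/2; μ^(4)=-12; μ^(5)=-23

((0, 0, 0, 0, 1, 0); (1, 0, 0, 0, 0, 0); (0, 0, 2, 2, 0, 0); (2, 2, 0, 0, 0, 0); (0, 0, 0, 0, 0, 1))


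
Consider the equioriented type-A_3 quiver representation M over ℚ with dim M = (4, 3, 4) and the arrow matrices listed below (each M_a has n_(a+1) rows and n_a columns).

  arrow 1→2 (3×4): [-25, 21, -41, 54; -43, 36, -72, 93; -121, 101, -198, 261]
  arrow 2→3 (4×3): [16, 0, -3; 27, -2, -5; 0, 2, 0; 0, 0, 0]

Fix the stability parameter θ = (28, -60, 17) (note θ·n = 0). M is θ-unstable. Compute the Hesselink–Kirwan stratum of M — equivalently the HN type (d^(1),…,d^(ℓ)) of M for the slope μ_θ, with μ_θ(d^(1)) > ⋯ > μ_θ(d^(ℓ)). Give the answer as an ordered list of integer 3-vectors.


Interval decomposition of M: I[1,1], I[1,3]^3, I[3,3].
HN type (ℓ=3): μ^(1)=28; μ^(2)=17; μ^(3)=-16

((1, 0, 0); (0, 0, 4); (3, 3, 0))


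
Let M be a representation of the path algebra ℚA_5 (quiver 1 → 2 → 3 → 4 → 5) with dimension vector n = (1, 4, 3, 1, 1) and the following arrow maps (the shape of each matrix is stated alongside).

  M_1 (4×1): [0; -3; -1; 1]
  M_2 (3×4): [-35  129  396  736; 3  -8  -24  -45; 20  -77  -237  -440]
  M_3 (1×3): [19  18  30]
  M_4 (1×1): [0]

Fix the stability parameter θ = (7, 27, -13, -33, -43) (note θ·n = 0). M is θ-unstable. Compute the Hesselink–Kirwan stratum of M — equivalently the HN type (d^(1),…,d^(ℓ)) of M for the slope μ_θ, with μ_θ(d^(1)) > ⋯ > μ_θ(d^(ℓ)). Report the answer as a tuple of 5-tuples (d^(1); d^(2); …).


Barcode: M ≅ I[1,4], I[2,2], I[2,3]^2, I[5,5]. HN layers by μ_θ (4 steps, strictly decreasing):
  μ^(1)=27; μ^(2)=7; μ^(3)=-3; μ^(4)=-43

((0, 1, 0, 0, 0); (0, 2, 2, 0, 0); (1, 1, 1, 1, 0); (0, 0, 0, 0, 1))


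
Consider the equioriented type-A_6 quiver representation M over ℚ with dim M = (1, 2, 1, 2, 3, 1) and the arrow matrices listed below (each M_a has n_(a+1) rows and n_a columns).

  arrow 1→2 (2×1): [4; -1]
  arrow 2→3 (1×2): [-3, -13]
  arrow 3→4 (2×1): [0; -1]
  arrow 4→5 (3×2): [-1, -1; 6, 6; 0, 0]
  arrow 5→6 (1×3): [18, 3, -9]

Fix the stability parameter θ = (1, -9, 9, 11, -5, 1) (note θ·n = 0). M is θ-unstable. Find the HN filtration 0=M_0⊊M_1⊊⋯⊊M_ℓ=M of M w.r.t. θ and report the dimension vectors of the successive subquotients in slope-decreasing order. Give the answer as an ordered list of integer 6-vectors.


Via rank(M_{q-1}∘⋯∘M_p): M ≅ I[1,5], I[2,2], I[4,4], I[5,5], I[5,6].
μ_θ-semistable layers: μ^(1)=11; μ^(2)=5; μ^(3)=1; μ^(4)=-4; μ^(5)=-5; μ^(6)=-9

((0, 0, 0, 1, 0, 0); (0, 0, 1, 1, 1, 0); (0, 0, 0, 0, 0, 1); (1, 1, 0, 0, 0, 0); (0, 0, 0, 0, 2, 0); (0, 1, 0, 0, 0, 0))


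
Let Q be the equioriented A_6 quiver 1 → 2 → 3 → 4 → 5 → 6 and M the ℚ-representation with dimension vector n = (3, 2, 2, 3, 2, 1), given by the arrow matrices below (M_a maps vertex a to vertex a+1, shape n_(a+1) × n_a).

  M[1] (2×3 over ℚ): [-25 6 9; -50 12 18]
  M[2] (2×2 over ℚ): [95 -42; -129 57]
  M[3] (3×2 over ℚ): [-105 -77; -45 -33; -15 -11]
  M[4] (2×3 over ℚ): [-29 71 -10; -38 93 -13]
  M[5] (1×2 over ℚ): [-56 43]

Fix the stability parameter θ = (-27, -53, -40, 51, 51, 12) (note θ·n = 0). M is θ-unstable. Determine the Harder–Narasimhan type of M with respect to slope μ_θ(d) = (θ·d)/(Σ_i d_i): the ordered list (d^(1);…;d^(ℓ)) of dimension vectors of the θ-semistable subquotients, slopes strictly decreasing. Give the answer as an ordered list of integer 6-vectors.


Interval decomposition of M: I[1,1]^2, I[1,3], I[2,4], I[4,5], I[4,6].
HN type (ℓ=5): μ^(1)=51; μ^(2)=38; μ^(3)=-27; μ^(4)=-40; μ^(5)=-53

((0, 0, 0, 2, 1, 0); (0, 0, 0, 1, 1, 1); (2, 0, 0, 0, 0, 0); (1, 1, 2, 0, 0, 0); (0, 1, 0, 0, 0, 0))


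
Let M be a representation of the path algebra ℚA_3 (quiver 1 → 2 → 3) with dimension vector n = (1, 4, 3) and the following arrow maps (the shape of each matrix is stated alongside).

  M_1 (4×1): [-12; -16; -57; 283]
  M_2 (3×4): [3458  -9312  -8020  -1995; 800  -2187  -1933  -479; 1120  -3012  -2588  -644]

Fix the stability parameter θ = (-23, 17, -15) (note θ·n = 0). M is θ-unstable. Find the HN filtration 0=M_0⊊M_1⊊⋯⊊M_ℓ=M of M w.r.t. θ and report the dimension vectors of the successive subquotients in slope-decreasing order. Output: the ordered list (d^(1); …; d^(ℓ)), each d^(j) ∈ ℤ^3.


Barcode: M ≅ I[1,3], I[2,2]^2, I[2,3], I[3,3]. HN layers by μ_θ (4 steps, strictly decreasing):
  μ^(1)=17; μ^(2)=1; μ^(3)=-15; μ^(4)=-23

((0, 2, 0); (0, 2, 2); (0, 0, 1); (1, 0, 0))


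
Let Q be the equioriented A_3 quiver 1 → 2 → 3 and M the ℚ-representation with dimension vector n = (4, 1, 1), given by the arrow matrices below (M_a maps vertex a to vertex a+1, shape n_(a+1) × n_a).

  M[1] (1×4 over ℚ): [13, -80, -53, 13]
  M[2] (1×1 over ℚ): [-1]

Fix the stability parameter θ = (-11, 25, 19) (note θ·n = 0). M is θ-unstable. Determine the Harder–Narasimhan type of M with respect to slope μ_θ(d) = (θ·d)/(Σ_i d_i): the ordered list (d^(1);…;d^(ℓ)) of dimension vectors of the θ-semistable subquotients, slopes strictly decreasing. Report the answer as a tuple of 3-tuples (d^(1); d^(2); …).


Via rank(M_{q-1}∘⋯∘M_p): M ≅ I[1,1]^3, I[1,3].
μ_θ-semistable layers: μ^(1)=22; μ^(2)=-11

((0, 1, 1); (4, 0, 0))


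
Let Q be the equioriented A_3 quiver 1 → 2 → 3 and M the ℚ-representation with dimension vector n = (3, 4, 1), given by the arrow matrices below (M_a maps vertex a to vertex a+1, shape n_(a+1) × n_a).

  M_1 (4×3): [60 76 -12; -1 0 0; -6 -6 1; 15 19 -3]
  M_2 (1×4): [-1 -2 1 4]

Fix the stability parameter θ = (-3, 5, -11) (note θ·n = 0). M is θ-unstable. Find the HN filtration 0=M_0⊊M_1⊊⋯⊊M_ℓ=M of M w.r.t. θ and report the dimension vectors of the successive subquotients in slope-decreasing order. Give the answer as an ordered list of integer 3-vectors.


Barcode: M ≅ I[1,2]^2, I[1,3], I[2,2]. HN layers by μ_θ (2 steps, strictly decreasing):
  μ^(1)=5; μ^(2)=-3

((0, 3, 0); (3, 1, 1))


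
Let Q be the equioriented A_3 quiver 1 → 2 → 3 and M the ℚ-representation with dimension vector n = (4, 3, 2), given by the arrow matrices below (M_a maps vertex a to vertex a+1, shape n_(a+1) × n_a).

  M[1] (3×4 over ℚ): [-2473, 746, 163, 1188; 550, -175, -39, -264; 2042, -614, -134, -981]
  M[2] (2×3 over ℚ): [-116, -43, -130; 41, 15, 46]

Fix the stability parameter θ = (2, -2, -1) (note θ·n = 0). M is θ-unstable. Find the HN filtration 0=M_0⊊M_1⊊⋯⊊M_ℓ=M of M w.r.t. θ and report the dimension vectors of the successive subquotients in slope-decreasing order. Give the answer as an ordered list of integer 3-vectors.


Barcode: M ≅ I[1,1], I[1,2], I[1,3]^2. HN layers by μ_θ (3 steps, strictly decreasing):
  μ^(1)=2; μ^(2)=0; μ^(3)=-1/3

((1, 0, 0); (1, 1, 0); (2, 2, 2))
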